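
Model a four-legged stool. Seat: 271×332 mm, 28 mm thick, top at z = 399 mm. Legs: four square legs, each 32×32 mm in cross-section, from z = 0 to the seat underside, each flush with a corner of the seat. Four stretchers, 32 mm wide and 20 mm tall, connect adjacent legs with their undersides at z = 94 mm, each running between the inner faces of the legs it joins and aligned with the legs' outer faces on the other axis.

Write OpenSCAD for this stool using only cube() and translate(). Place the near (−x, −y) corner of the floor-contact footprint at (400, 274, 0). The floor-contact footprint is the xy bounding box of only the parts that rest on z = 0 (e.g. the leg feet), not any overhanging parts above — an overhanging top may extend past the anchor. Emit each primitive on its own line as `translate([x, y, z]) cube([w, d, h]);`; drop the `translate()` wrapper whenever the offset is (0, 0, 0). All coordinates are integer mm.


translate([400, 274, 371]) cube([271, 332, 28]);
translate([400, 274, 0]) cube([32, 32, 371]);
translate([639, 274, 0]) cube([32, 32, 371]);
translate([400, 574, 0]) cube([32, 32, 371]);
translate([639, 574, 0]) cube([32, 32, 371]);
translate([432, 274, 94]) cube([207, 32, 20]);
translate([432, 574, 94]) cube([207, 32, 20]);
translate([400, 306, 94]) cube([32, 268, 20]);
translate([639, 306, 94]) cube([32, 268, 20]);


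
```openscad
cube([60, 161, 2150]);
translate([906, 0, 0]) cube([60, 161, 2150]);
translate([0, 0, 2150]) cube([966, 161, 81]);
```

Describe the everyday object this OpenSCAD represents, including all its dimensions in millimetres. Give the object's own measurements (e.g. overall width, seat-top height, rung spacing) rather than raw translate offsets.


A door frame. The clear opening is 846 mm wide and 2150 mm high. Two 60 mm wide jambs, 161 mm deep, stand either side of the opening from the floor to the top of the opening. A 81 mm thick head sits across the top of both jambs, spanning the full outside width of the frame.


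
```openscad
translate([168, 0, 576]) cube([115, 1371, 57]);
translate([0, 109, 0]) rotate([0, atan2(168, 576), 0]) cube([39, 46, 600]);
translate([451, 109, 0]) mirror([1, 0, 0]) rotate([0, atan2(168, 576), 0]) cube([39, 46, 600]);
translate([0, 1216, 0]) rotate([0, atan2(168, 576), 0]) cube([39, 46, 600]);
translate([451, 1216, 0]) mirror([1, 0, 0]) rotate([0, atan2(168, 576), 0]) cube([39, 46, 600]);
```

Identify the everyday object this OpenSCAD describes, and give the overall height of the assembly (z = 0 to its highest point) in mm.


A sawhorse. The overall height is 633 mm.

A beam across two mirrored pairs of raked legs — a sawhorse. The beam's underside is at z = 576 (matching the legs' vertical rise in atan2(168, 576)) and the beam is 57 mm tall, so its top is at 576 + 57 = 633 mm. The raked legs top out at the beam's underside, so that is the highest point.


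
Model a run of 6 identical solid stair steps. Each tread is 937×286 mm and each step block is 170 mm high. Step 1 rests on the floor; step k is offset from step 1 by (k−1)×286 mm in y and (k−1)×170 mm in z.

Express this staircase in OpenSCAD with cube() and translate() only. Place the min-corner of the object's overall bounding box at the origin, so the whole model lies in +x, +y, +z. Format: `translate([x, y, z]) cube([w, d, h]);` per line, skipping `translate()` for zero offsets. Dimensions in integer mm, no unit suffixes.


cube([937, 286, 170]);
translate([0, 286, 170]) cube([937, 286, 170]);
translate([0, 572, 340]) cube([937, 286, 170]);
translate([0, 858, 510]) cube([937, 286, 170]);
translate([0, 1144, 680]) cube([937, 286, 170]);
translate([0, 1430, 850]) cube([937, 286, 170]);


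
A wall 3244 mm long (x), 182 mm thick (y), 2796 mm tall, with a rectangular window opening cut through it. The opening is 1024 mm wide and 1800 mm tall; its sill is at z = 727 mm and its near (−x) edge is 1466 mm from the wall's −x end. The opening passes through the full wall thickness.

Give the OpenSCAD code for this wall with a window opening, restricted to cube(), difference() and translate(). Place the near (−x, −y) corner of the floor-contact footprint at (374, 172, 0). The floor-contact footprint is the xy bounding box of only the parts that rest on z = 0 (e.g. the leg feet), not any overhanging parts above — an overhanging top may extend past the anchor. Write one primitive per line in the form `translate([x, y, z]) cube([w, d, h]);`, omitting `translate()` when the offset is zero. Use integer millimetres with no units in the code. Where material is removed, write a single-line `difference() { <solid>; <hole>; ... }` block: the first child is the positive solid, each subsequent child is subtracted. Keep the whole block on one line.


difference() { translate([374, 172, 0]) cube([3244, 182, 2796]); translate([1840, 172, 727]) cube([1024, 182, 1800]); }


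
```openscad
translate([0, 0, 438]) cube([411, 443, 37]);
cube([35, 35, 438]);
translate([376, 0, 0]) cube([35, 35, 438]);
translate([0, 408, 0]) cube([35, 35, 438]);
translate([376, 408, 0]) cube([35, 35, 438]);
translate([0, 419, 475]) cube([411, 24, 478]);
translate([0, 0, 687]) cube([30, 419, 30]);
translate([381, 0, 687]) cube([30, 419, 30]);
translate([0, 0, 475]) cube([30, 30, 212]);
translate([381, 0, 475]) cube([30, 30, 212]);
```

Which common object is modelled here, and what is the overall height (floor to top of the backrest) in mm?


A chair. The overall height is 953 mm.

A slab on four corner posts with a tall panel at the back — a chair. The seat slab sits at z = 438 with thickness 37, and the 478 mm backrest starts at the seat top, so the overall height is 438 + 37 + 478 = 953 mm.


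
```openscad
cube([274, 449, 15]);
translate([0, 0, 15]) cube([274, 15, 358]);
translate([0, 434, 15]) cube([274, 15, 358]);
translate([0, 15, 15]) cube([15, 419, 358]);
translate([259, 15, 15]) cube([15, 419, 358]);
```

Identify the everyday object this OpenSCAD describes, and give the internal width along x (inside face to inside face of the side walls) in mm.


An open box. The internal width is 244 mm.

A 274×449 base slab with four walls standing on it — an open box. The base is 274 mm wide and the walls are 15 mm thick, so the internal width is 274 − 2 × 15 = 244 mm.


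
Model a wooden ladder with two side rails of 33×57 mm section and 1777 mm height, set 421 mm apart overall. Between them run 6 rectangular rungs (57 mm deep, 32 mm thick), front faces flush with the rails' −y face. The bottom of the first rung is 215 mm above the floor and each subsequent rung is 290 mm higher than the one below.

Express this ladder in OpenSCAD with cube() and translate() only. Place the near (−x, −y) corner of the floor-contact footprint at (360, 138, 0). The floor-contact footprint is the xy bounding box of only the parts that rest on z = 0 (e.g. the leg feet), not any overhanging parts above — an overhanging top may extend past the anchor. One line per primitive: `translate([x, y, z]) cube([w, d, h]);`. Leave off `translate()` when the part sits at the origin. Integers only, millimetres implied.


translate([360, 138, 0]) cube([33, 57, 1777]);
translate([748, 138, 0]) cube([33, 57, 1777]);
translate([393, 138, 215]) cube([355, 57, 32]);
translate([393, 138, 505]) cube([355, 57, 32]);
translate([393, 138, 795]) cube([355, 57, 32]);
translate([393, 138, 1085]) cube([355, 57, 32]);
translate([393, 138, 1375]) cube([355, 57, 32]);
translate([393, 138, 1665]) cube([355, 57, 32]);


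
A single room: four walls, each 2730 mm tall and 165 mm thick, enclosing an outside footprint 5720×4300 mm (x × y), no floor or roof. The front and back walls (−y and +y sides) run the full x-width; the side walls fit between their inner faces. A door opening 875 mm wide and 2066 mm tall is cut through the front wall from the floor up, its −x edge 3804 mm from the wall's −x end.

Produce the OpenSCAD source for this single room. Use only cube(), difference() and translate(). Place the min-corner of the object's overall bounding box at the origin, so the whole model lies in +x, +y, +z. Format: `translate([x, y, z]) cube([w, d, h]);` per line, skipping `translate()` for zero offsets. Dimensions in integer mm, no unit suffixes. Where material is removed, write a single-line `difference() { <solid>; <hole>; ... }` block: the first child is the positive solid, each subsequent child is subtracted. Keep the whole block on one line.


difference() { cube([5720, 165, 2730]); translate([3804, 0, 0]) cube([875, 165, 2066]); }
translate([0, 4135, 0]) cube([5720, 165, 2730]);
translate([0, 165, 0]) cube([165, 3970, 2730]);
translate([5555, 165, 0]) cube([165, 3970, 2730]);


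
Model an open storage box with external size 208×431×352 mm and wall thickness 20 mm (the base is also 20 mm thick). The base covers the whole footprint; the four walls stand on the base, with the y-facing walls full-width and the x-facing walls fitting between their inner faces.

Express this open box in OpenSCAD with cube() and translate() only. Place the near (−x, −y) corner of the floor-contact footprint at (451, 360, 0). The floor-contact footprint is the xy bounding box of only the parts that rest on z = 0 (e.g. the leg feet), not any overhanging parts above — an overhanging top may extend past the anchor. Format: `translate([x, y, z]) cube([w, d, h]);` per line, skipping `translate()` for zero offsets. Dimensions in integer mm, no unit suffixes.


translate([451, 360, 0]) cube([208, 431, 20]);
translate([451, 360, 20]) cube([208, 20, 332]);
translate([451, 771, 20]) cube([208, 20, 332]);
translate([451, 380, 20]) cube([20, 391, 332]);
translate([639, 380, 20]) cube([20, 391, 332]);


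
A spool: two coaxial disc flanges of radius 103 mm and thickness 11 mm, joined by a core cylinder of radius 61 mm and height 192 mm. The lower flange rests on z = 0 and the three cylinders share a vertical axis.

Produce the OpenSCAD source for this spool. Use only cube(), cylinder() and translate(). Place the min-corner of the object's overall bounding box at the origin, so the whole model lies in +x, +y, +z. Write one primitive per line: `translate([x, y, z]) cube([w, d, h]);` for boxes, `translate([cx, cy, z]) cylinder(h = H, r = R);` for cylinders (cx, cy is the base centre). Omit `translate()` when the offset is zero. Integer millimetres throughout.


translate([103, 103, 0]) cylinder(h = 11, r = 103);
translate([103, 103, 11]) cylinder(h = 192, r = 61);
translate([103, 103, 203]) cylinder(h = 11, r = 103);


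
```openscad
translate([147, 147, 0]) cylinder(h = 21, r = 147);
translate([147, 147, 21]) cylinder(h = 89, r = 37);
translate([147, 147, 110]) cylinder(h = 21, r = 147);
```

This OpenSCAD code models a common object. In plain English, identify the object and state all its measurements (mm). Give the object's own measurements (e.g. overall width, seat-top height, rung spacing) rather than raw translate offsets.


A spool: two coaxial disc flanges of radius 147 mm and thickness 21 mm, joined by a core cylinder of radius 37 mm and height 89 mm. The lower flange rests on z = 0 and the three cylinders share a vertical axis.


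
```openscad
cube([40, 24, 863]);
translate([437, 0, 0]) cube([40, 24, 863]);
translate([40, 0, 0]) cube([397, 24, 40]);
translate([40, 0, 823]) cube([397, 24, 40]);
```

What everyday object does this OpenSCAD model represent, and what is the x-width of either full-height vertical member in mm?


A picture frame. The border width is 40 mm.

Four thin pieces enclosing a rectangular opening — a picture frame. The two full-height stiles are 863 mm tall; the top rail sits at z = 823 and is 40 mm tall, so the border above the opening is 863 − 823 = 40 mm, matching the stile x-width.


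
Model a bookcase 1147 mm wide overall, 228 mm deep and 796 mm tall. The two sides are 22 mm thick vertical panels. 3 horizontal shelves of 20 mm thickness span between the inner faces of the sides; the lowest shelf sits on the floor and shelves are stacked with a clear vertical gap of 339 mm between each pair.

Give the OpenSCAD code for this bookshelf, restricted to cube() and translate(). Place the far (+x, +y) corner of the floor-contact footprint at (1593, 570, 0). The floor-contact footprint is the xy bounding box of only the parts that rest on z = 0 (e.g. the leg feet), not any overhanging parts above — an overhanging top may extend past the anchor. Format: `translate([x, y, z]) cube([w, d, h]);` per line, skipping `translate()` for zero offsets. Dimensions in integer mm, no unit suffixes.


translate([446, 342, 0]) cube([22, 228, 796]);
translate([1571, 342, 0]) cube([22, 228, 796]);
translate([468, 342, 0]) cube([1103, 228, 20]);
translate([468, 342, 359]) cube([1103, 228, 20]);
translate([468, 342, 718]) cube([1103, 228, 20]);


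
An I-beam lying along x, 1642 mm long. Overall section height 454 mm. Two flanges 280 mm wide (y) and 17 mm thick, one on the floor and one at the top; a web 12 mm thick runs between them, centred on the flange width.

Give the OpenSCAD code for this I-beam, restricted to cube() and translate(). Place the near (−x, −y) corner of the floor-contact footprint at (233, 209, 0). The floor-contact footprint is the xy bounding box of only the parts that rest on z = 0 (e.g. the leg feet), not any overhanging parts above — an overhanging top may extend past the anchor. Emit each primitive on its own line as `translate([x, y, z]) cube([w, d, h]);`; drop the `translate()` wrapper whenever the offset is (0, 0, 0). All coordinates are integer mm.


translate([233, 209, 0]) cube([1642, 280, 17]);
translate([233, 343, 17]) cube([1642, 12, 420]);
translate([233, 209, 437]) cube([1642, 280, 17]);


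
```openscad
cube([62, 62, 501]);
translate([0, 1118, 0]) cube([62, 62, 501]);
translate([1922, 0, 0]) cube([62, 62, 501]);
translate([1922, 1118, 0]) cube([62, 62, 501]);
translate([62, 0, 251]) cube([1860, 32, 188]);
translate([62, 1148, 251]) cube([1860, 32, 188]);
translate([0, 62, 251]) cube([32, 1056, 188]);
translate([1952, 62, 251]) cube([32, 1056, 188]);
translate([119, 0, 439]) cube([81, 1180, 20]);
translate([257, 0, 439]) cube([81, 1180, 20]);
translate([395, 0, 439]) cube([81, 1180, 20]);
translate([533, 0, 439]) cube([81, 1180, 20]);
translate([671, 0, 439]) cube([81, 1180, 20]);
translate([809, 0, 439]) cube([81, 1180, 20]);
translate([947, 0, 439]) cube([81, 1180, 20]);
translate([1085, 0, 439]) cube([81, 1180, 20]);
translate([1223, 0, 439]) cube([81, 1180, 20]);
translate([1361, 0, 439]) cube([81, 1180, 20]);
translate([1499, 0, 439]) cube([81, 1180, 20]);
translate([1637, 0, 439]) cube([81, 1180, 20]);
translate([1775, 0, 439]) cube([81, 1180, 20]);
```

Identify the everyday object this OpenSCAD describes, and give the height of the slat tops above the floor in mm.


A bed frame. The slat-top height is 459 mm.

Four posts, four rails, and a row of slats — a bed frame. Slats sit on the rails at z = 251 + 188 = 439; with slat thickness 20, the top is 459 mm.


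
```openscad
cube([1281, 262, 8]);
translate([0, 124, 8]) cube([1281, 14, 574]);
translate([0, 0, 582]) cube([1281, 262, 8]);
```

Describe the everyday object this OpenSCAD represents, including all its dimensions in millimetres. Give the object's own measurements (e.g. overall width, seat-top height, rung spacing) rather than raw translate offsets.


An I-beam lying along x, 1281 mm long. Overall section height 590 mm. Two flanges 262 mm wide (y) and 8 mm thick, one on the floor and one at the top; a web 14 mm thick runs between them, centred on the flange width.


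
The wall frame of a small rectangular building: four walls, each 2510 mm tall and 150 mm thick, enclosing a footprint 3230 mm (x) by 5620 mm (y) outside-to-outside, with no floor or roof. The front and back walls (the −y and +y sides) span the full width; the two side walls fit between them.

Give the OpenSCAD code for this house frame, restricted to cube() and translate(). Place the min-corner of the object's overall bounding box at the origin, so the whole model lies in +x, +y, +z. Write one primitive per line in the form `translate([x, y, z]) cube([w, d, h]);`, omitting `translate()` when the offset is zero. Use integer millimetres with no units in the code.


cube([3230, 150, 2510]);
translate([0, 5470, 0]) cube([3230, 150, 2510]);
translate([0, 150, 0]) cube([150, 5320, 2510]);
translate([3080, 150, 0]) cube([150, 5320, 2510]);


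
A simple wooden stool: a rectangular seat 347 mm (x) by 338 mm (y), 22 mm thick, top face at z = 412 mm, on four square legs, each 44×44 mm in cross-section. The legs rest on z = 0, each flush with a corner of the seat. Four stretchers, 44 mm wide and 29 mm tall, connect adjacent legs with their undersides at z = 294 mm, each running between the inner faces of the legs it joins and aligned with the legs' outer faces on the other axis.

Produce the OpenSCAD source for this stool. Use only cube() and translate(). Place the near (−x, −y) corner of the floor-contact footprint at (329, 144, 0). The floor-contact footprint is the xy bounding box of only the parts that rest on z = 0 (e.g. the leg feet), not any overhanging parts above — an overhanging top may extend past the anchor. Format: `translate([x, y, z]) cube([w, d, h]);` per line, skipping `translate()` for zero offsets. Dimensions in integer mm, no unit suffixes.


translate([329, 144, 390]) cube([347, 338, 22]);
translate([329, 144, 0]) cube([44, 44, 390]);
translate([632, 144, 0]) cube([44, 44, 390]);
translate([329, 438, 0]) cube([44, 44, 390]);
translate([632, 438, 0]) cube([44, 44, 390]);
translate([373, 144, 294]) cube([259, 44, 29]);
translate([373, 438, 294]) cube([259, 44, 29]);
translate([329, 188, 294]) cube([44, 250, 29]);
translate([632, 188, 294]) cube([44, 250, 29]);


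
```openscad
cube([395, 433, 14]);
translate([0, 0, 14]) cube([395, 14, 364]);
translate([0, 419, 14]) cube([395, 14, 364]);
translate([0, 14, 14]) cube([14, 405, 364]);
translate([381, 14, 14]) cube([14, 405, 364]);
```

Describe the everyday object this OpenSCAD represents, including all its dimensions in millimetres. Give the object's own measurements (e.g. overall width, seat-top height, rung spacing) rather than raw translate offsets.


An open-topped rectangular box: outside dimensions 395×433×378 mm, with a uniform wall and base thickness of 14 mm. The base is a full 395×433 slab on the floor; four walls sit on top of the base. The front and back walls (the −y and +y sides) span the full width; the two side walls fit between them.


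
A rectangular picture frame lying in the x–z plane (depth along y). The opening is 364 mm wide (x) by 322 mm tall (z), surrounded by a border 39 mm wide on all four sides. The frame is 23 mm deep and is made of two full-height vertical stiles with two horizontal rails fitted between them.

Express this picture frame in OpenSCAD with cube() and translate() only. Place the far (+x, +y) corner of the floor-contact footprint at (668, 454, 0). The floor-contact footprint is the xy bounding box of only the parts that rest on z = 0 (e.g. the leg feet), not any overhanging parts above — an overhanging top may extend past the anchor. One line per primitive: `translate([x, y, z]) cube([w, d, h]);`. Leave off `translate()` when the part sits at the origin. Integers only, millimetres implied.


translate([226, 431, 0]) cube([39, 23, 400]);
translate([629, 431, 0]) cube([39, 23, 400]);
translate([265, 431, 0]) cube([364, 23, 39]);
translate([265, 431, 361]) cube([364, 23, 39]);


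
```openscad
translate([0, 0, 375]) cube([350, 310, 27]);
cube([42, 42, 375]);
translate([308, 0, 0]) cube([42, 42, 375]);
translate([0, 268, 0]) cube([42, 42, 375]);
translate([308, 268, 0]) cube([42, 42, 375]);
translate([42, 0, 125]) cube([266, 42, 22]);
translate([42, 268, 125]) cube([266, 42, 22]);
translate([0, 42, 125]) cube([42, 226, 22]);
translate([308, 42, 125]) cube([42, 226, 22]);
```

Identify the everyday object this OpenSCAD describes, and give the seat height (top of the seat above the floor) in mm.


A stool. The seat height is 402 mm.

A 350×310×27 slab at z = 375 on four corner posts — a stool. The seat top is 375 + 27 = 402 mm.


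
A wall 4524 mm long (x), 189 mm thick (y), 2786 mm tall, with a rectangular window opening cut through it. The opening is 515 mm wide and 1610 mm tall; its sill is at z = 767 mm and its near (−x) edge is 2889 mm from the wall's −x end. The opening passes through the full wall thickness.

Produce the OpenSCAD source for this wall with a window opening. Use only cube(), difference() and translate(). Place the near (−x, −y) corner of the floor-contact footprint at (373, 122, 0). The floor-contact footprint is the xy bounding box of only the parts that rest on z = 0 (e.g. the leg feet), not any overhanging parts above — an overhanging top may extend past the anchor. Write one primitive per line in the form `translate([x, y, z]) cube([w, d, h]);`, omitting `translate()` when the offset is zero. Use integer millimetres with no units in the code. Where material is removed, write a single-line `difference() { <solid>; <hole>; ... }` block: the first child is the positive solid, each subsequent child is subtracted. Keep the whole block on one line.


difference() { translate([373, 122, 0]) cube([4524, 189, 2786]); translate([3262, 122, 767]) cube([515, 189, 1610]); }


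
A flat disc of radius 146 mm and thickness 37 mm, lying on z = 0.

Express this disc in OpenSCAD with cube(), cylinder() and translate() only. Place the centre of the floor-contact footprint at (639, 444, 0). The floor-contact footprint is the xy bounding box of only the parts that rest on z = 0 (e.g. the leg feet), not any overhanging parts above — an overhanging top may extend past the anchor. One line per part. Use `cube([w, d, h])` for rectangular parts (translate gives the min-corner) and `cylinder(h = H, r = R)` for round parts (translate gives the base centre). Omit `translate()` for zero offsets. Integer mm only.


translate([639, 444, 0]) cylinder(h = 37, r = 146);


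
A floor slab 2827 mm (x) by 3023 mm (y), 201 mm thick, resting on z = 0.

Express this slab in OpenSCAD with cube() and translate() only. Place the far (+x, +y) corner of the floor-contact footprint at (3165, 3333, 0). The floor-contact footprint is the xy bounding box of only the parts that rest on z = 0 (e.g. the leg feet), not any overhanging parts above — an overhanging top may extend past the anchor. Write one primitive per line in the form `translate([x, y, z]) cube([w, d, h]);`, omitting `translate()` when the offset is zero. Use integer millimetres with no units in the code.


translate([338, 310, 0]) cube([2827, 3023, 201]);


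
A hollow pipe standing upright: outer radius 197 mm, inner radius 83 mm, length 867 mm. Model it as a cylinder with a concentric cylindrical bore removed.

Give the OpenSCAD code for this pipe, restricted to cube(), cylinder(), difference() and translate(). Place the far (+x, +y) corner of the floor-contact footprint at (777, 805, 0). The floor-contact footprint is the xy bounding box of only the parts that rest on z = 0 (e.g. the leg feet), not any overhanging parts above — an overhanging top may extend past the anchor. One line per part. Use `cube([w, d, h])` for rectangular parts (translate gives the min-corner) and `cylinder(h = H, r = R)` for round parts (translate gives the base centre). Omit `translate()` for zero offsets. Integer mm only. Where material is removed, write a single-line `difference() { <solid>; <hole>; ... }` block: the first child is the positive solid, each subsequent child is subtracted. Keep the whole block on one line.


difference() { translate([580, 608, 0]) cylinder(h = 867, r = 197); translate([580, 608, 0]) cylinder(h = 867, r = 83); }


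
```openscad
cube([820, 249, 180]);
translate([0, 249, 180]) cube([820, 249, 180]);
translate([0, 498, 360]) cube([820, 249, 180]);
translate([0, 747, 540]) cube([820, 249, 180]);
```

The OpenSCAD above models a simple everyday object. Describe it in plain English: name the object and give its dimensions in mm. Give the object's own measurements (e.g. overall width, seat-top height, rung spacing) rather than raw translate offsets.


A straight staircase of 4 solid steps. Each step is 820 mm wide (x), 249 mm deep (y, the going) and 180 mm tall (the rise). The first step rests on the floor; each subsequent step sits one going further in +y and one rise higher in +z, directly behind and above the previous step with no overlap.


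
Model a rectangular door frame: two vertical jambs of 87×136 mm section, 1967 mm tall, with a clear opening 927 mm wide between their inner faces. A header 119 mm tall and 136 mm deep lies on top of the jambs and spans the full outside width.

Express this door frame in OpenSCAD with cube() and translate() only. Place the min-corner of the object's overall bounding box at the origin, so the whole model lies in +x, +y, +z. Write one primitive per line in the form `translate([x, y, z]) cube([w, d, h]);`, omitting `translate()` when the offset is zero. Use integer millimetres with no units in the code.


cube([87, 136, 1967]);
translate([1014, 0, 0]) cube([87, 136, 1967]);
translate([0, 0, 1967]) cube([1101, 136, 119]);


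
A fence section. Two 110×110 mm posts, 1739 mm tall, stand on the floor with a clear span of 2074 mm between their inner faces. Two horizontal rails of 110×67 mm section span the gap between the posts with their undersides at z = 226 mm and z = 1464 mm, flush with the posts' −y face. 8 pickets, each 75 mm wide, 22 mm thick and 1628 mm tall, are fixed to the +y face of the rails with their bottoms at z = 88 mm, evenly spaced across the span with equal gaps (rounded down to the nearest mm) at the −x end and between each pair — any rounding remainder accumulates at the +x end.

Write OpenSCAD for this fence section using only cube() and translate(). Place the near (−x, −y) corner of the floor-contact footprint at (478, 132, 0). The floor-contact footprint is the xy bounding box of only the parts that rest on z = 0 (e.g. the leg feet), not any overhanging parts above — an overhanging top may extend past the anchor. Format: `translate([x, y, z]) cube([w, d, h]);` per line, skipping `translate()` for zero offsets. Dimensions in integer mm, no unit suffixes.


translate([478, 132, 0]) cube([110, 110, 1739]);
translate([2662, 132, 0]) cube([110, 110, 1739]);
translate([588, 132, 226]) cube([2074, 110, 67]);
translate([588, 132, 1464]) cube([2074, 110, 67]);
translate([751, 242, 88]) cube([75, 22, 1628]);
translate([989, 242, 88]) cube([75, 22, 1628]);
translate([1227, 242, 88]) cube([75, 22, 1628]);
translate([1465, 242, 88]) cube([75, 22, 1628]);
translate([1703, 242, 88]) cube([75, 22, 1628]);
translate([1941, 242, 88]) cube([75, 22, 1628]);
translate([2179, 242, 88]) cube([75, 22, 1628]);
translate([2417, 242, 88]) cube([75, 22, 1628]);


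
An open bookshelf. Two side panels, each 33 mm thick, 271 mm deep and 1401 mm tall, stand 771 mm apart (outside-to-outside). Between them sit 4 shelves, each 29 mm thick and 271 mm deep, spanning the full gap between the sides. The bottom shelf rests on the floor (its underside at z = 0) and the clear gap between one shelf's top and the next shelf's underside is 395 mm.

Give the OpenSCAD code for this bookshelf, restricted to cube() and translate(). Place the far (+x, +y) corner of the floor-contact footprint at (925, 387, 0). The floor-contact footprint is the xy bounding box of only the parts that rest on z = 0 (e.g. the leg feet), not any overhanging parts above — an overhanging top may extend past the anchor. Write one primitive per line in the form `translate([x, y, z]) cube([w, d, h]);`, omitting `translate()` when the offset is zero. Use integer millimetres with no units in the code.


translate([154, 116, 0]) cube([33, 271, 1401]);
translate([892, 116, 0]) cube([33, 271, 1401]);
translate([187, 116, 0]) cube([705, 271, 29]);
translate([187, 116, 424]) cube([705, 271, 29]);
translate([187, 116, 848]) cube([705, 271, 29]);
translate([187, 116, 1272]) cube([705, 271, 29]);


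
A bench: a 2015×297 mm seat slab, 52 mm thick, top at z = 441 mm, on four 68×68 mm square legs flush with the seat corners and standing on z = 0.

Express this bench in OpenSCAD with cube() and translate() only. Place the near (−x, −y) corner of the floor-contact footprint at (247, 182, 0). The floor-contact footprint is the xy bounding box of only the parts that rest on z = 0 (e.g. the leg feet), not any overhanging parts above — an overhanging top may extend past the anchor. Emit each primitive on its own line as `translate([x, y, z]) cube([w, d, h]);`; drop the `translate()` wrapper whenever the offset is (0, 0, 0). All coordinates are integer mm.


// leg_h = 441 − 52 = 389
translate([247, 182, 389]) cube([2015, 297, 52]);
translate([247, 182, 0]) cube([68, 68, 389]);
translate([247, 411, 0]) cube([68, 68, 389]);
translate([2194, 182, 0]) cube([68, 68, 389]);
translate([2194, 411, 0]) cube([68, 68, 389]);


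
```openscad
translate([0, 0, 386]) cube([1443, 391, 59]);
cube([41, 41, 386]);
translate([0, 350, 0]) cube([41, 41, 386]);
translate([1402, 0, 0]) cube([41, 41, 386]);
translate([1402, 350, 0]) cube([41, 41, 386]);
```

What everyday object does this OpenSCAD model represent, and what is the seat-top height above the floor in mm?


A bench. The seat-top height is 445 mm.

A long slab on four corner posts — a bench. The slab sits at z = 386 with thickness 59, so the top is 386 + 59 = 445 mm.


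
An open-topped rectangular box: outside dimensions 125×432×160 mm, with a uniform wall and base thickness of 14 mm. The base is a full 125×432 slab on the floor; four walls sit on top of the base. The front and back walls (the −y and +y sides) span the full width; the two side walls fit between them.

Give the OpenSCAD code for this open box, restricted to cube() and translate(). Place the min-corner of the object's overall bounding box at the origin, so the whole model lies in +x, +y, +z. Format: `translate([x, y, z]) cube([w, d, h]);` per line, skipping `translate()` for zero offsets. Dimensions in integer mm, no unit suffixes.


cube([125, 432, 14]);
translate([0, 0, 14]) cube([125, 14, 146]);
translate([0, 418, 14]) cube([125, 14, 146]);
translate([0, 14, 14]) cube([14, 404, 146]);
translate([111, 14, 14]) cube([14, 404, 146]);


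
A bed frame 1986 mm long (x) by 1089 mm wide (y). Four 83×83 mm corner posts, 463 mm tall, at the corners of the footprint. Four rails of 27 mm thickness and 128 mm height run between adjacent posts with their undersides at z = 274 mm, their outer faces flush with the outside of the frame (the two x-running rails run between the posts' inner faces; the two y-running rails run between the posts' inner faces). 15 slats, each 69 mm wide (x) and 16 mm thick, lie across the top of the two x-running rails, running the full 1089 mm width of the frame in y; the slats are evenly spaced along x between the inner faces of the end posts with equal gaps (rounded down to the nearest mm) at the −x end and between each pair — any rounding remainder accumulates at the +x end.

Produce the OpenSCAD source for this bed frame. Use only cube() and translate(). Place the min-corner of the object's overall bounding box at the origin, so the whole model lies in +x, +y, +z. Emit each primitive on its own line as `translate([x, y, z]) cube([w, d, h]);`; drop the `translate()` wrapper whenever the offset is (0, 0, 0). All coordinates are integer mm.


// slat z = rail_z + rail_h = 274 + 128 = 402
// slat gap = ⌊(1820 − 15·69) / 16⌋ = 49
cube([83, 83, 463]);
translate([0, 1006, 0]) cube([83, 83, 463]);
translate([1903, 0, 0]) cube([83, 83, 463]);
translate([1903, 1006, 0]) cube([83, 83, 463]);
translate([83, 0, 274]) cube([1820, 27, 128]);
translate([83, 1062, 274]) cube([1820, 27, 128]);
translate([0, 83, 274]) cube([27, 923, 128]);
translate([1959, 83, 274]) cube([27, 923, 128]);
translate([132, 0, 402]) cube([69, 1089, 16]);
translate([250, 0, 402]) cube([69, 1089, 16]);
translate([368, 0, 402]) cube([69, 1089, 16]);
translate([486, 0, 402]) cube([69, 1089, 16]);
translate([604, 0, 402]) cube([69, 1089, 16]);
translate([722, 0, 402]) cube([69, 1089, 16]);
translate([840, 0, 402]) cube([69, 1089, 16]);
translate([958, 0, 402]) cube([69, 1089, 16]);
translate([1076, 0, 402]) cube([69, 1089, 16]);
translate([1194, 0, 402]) cube([69, 1089, 16]);
translate([1312, 0, 402]) cube([69, 1089, 16]);
translate([1430, 0, 402]) cube([69, 1089, 16]);
translate([1548, 0, 402]) cube([69, 1089, 16]);
translate([1666, 0, 402]) cube([69, 1089, 16]);
translate([1784, 0, 402]) cube([69, 1089, 16]);


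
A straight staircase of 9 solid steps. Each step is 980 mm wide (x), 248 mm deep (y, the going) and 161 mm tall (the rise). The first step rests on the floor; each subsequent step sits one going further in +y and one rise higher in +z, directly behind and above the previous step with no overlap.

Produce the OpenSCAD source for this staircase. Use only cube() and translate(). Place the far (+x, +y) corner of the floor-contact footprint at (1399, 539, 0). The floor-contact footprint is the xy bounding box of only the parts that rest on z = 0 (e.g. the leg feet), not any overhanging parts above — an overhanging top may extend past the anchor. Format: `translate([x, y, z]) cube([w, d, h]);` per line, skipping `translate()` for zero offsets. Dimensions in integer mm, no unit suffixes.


translate([419, 291, 0]) cube([980, 248, 161]);
translate([419, 539, 161]) cube([980, 248, 161]);
translate([419, 787, 322]) cube([980, 248, 161]);
translate([419, 1035, 483]) cube([980, 248, 161]);
translate([419, 1283, 644]) cube([980, 248, 161]);
translate([419, 1531, 805]) cube([980, 248, 161]);
translate([419, 1779, 966]) cube([980, 248, 161]);
translate([419, 2027, 1127]) cube([980, 248, 161]);
translate([419, 2275, 1288]) cube([980, 248, 161]);


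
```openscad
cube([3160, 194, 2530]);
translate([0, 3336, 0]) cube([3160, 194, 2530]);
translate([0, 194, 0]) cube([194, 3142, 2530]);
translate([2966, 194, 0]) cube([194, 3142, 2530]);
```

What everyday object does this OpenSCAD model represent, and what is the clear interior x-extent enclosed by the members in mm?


A house (or room) frame. The interior width is 2772 mm.

Four 2530 mm walls enclosing a rectangle with no floor or roof — a room or house frame. Outside width is 3160 mm and wall thickness is 194 mm, so the interior width is 3160 − 2 × 194 = 2772 mm.


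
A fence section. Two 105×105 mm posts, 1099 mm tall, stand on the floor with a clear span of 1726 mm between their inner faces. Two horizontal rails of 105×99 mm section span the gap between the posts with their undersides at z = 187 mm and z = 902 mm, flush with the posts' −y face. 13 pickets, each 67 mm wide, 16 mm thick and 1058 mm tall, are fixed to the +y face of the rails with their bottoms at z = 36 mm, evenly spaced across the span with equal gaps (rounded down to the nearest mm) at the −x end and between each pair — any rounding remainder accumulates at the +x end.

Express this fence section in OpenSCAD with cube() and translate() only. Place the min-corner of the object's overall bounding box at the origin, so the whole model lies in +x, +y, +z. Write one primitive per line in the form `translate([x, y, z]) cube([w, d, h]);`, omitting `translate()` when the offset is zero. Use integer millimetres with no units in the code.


cube([105, 105, 1099]);
translate([1831, 0, 0]) cube([105, 105, 1099]);
translate([105, 0, 187]) cube([1726, 105, 99]);
translate([105, 0, 902]) cube([1726, 105, 99]);
translate([166, 105, 36]) cube([67, 16, 1058]);
translate([294, 105, 36]) cube([67, 16, 1058]);
translate([422, 105, 36]) cube([67, 16, 1058]);
translate([550, 105, 36]) cube([67, 16, 1058]);
translate([678, 105, 36]) cube([67, 16, 1058]);
translate([806, 105, 36]) cube([67, 16, 1058]);
translate([934, 105, 36]) cube([67, 16, 1058]);
translate([1062, 105, 36]) cube([67, 16, 1058]);
translate([1190, 105, 36]) cube([67, 16, 1058]);
translate([1318, 105, 36]) cube([67, 16, 1058]);
translate([1446, 105, 36]) cube([67, 16, 1058]);
translate([1574, 105, 36]) cube([67, 16, 1058]);
translate([1702, 105, 36]) cube([67, 16, 1058]);


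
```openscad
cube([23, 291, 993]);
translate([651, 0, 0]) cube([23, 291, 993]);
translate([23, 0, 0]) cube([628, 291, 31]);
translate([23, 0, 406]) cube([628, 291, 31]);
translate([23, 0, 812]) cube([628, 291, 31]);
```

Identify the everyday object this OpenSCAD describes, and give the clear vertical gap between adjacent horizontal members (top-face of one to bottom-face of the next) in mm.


A bookshelf. The clear shelf gap is 375 mm.

Two tall side panels with 3 horizontal boards between them — a bookshelf. The first two shelf undersides are at z = 0 and z = 406; with shelf thickness 31, the clear gap is 406 − 0 − 31 = 375 mm.


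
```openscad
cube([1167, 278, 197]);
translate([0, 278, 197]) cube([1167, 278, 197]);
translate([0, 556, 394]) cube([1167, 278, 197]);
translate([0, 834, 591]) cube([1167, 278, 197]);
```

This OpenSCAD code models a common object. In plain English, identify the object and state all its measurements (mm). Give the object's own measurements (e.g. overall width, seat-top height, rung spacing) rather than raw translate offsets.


A straight staircase of 4 solid steps. Each step is 1167 mm wide (x), 278 mm deep (y, the going) and 197 mm tall (the rise). The first step rests on the floor; each subsequent step sits one going further in +y and one rise higher in +z, directly behind and above the previous step with no overlap.


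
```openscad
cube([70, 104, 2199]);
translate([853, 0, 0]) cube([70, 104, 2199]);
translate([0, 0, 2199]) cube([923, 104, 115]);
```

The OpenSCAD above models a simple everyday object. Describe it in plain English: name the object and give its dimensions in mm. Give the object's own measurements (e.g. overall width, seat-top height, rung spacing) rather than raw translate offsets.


A door frame. The clear opening is 783 mm wide and 2199 mm high. Two 70 mm wide jambs, 104 mm deep, stand either side of the opening from the floor to the top of the opening. A 115 mm thick head sits across the top of both jambs, spanning the full outside width of the frame.


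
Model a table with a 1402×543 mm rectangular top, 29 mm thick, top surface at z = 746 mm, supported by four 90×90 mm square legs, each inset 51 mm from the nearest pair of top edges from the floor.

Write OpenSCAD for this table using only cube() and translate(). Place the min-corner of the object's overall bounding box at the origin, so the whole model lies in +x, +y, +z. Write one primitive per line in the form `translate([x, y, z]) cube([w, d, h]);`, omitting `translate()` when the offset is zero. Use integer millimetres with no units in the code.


// leg_h = 746 - 29 = 717
translate([0, 0, 717]) cube([1402, 543, 29]);
translate([51, 51, 0]) cube([90, 90, 717]);
translate([1261, 51, 0]) cube([90, 90, 717]);
translate([51, 402, 0]) cube([90, 90, 717]);
translate([1261, 402, 0]) cube([90, 90, 717]);


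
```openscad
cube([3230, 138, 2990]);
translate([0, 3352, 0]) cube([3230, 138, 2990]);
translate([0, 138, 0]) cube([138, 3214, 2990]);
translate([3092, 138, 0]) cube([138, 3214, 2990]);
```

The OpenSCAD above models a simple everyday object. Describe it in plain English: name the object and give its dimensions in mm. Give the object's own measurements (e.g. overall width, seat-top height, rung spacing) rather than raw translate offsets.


The wall frame of a small rectangular building: four walls, each 2990 mm tall and 138 mm thick, enclosing a footprint 3230 mm (x) by 3490 mm (y) outside-to-outside, with no floor or roof. The front and back walls (the −y and +y sides) span the full width; the two side walls fit between them.


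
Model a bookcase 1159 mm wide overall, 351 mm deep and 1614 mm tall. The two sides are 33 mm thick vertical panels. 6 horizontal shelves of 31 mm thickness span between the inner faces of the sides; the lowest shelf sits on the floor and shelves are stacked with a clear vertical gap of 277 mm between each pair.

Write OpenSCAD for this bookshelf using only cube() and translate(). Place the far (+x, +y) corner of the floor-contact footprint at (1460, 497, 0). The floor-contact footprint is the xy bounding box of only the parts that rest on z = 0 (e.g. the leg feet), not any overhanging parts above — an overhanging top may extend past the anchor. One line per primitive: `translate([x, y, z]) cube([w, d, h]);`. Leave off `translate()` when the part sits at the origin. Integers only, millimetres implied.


translate([301, 146, 0]) cube([33, 351, 1614]);
translate([1427, 146, 0]) cube([33, 351, 1614]);
translate([334, 146, 0]) cube([1093, 351, 31]);
translate([334, 146, 308]) cube([1093, 351, 31]);
translate([334, 146, 616]) cube([1093, 351, 31]);
translate([334, 146, 924]) cube([1093, 351, 31]);
translate([334, 146, 1232]) cube([1093, 351, 31]);
translate([334, 146, 1540]) cube([1093, 351, 31]);
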